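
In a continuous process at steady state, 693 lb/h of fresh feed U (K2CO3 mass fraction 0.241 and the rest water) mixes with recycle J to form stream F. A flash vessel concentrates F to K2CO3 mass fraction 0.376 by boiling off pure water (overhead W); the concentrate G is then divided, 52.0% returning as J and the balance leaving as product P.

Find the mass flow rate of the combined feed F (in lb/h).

Overall K2CO3 balance (none leaves overhead): K2CO3 in fresh feed = K2CO3 in product, i.e. 693×0.241 = (1−0.520)·G·0.376.
G = 167.01/(0.376×0.480) = 925.38 lb/h.
Recycle J = 0.520×925.38 = 481.2 lb/h.
Combined feed F = 693 + 481.2 = 1174.2 lb/h.

1174 lb/h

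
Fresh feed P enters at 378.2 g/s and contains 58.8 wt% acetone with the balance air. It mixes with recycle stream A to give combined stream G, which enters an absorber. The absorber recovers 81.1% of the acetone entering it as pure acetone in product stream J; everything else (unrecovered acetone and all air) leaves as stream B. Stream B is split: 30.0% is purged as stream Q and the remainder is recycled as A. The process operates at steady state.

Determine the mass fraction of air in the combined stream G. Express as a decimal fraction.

0.6696

air enters only via P and leaves only via the purge: 378.2×0.412 = 0.300×(air in B), and the absorber passes all air, so air in G = air in B = 519.39 g/s.
acetone in G: m_A = 378.2×0.588 + (1−0.300)·(1−0.811)·m_A, so m_A = 222.38/0.8677 = 256.29 g/s.
G = 256.29 + 519.39 = 775.68 g/s.
air fraction in G = 519.39/775.68 = 0.6696.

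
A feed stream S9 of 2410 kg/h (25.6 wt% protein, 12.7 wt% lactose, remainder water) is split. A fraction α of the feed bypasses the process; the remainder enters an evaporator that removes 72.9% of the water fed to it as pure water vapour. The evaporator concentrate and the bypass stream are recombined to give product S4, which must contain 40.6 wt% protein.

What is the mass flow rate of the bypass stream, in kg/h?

430.4 kg/h

All 2410×0.256 = 616.96 kg/h of protein reaches S4, so S4 = 616.96/0.406 = 1519.6 kg/h and vapour = 890.39 kg/h.
The evaporator receives (1−α)·2410 of feed at 0.617 water and removes 0.729 of that water:
0.729×0.617×(1−α)×2410 = 890.39
(1−α) = 890.39/1084 = 0.8214;  α = 0.1786.
Bypass flow = 0.1786×2410 = 430.44 kg/h.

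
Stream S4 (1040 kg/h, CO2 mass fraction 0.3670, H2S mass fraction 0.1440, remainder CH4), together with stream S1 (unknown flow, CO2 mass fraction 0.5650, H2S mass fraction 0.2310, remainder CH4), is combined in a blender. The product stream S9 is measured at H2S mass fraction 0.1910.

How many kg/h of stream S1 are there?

1222 kg/h

Let S1 be the unknown flow. Total out = 1040 + S1.
H2S balance: 149.76 + 0.231·S1 = 0.191·(1040 + S1)
(0.231 − 0.191)·S1 = 0.191×1040 − 149.76 = 48.88
S1 = 48.88 / 0.040 = 1222 kg/h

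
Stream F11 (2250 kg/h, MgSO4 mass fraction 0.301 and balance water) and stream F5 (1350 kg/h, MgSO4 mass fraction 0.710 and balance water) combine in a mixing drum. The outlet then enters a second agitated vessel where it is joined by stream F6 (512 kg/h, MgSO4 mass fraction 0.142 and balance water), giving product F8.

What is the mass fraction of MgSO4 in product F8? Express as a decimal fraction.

Overall, product flow = 4112 kg/h.
MgSO4 in = 2250×0.301 + 1350×0.710 + 512×0.142 = 1708.5 kg/h.
MgSO4 fraction in F8 = 0.415.

0.415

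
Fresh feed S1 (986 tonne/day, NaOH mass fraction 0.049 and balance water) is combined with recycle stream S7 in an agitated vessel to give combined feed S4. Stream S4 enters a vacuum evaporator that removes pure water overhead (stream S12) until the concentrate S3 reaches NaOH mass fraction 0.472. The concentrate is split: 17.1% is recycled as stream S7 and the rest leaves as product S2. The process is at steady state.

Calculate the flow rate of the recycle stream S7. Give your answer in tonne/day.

21.11 tonne/day

Overall NaOH balance (none leaves overhead): NaOH in fresh feed = NaOH in product, i.e. 986×0.049 = (1−0.171)·S3·0.472.
S3 = 48.314/(0.472×0.829) = 123.47 tonne/day.
Recycle S7 = 0.171×123.47 = 21.114 tonne/day.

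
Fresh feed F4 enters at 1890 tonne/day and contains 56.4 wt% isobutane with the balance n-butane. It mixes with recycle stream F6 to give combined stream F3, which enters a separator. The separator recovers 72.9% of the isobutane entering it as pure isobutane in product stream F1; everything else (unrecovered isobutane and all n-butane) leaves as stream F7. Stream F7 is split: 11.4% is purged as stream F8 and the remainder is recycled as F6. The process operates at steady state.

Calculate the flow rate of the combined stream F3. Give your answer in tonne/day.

8631 tonne/day

n-butane enters only via F4 and leaves only via the purge: 1890×0.436 = 0.114×(n-butane in F7), and the separator passes all n-butane, so n-butane in F3 = n-butane in F7 = 7228.4 tonne/day.
isobutane in F3: m_A = 1890×0.564 + (1−0.114)·(1−0.729)·m_A, so m_A = 1066/0.7599 = 1402.8 tonne/day.
F3 = 1402.8 + 7228.4 = 8631.2 tonne/day.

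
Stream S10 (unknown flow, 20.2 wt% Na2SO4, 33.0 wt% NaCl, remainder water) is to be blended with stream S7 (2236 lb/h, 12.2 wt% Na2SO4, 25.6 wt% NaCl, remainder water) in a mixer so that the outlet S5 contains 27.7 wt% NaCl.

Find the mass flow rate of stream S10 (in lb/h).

886 lb/h

Let S10 be the unknown flow. Total out = 2236 + S10.
NaCl balance: 572.42 + 0.330·S10 = 0.277·(2236 + S10)
(0.330 − 0.277)·S10 = 0.277×2236 − 572.42 = 46.956
S10 = 46.956 / 0.053 = 885.96 lb/h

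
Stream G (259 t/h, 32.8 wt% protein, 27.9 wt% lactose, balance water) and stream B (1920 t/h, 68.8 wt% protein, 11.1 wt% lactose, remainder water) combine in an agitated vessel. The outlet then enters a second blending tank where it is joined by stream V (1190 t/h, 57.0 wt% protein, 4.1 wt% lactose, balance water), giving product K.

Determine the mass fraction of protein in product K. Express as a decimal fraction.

Overall, product flow = 3369 t/h.
protein in = 259×0.328 + 1920×0.688 + 1190×0.570 = 2084.2 t/h.
protein fraction in K = 0.619.

0.619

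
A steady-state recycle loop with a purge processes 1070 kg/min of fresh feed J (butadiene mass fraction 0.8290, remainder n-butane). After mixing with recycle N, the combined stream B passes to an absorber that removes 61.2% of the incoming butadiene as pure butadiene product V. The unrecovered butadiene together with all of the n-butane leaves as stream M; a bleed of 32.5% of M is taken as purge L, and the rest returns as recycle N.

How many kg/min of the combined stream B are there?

1765 kg/min

n-butane enters only via J and leaves only via the purge: 1070×0.171 = 0.325×(n-butane in M), and the absorber passes all n-butane, so n-butane in B = n-butane in M = 562.98 kg/min.
butadiene in B: m_A = 1070×0.829 + (1−0.325)·(1−0.612)·m_A, so m_A = 887.03/0.7381 = 1201.8 kg/min.
B = 1201.8 + 562.98 = 1764.8 kg/min.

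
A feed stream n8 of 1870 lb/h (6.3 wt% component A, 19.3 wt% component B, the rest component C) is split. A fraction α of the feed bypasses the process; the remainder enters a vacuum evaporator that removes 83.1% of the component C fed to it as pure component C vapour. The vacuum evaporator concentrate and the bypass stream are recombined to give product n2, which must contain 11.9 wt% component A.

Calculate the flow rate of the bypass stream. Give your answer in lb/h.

All 1870×0.063 = 117.81 lb/h of component A reaches n2, so n2 = 117.81/0.119 = 990 lb/h and vapour = 880 lb/h.
The evaporator receives (1−α)·1870 of feed at 0.744 component C and removes 0.831 of that component C:
0.831×0.744×(1−α)×1870 = 880
(1−α) = 880/1156.2 = 0.7611;  α = 0.2389.
Bypass flow = 0.2389×1870 = 446.66 lb/h.

446.7 lb/h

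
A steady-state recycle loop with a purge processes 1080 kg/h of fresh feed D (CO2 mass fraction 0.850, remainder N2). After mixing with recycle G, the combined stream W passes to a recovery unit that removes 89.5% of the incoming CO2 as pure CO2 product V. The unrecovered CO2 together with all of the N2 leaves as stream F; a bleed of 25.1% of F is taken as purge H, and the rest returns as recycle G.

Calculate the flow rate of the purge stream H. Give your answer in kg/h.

188.3 kg/h

N2 enters only via D and leaves only via the purge: 1080×0.150 = 0.251×(N2 in F), and the recovery unit passes all N2, so N2 in W = N2 in F = 645.42 kg/h.
CO2 in W: m_A = 1080×0.850 + (1−0.251)·(1−0.895)·m_A, so m_A = 918/0.9214 = 996.36 kg/h.
F = (1−0.895)×996.36 + 645.42 = 750.04 kg/h.
Purge H = 0.251×750.04 = 188.26 kg/h.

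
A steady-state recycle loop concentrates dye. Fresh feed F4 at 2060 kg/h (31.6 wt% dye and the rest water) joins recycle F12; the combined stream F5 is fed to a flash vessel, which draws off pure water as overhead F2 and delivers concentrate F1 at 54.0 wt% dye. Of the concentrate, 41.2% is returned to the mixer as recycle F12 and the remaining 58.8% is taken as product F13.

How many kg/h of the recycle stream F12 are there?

Overall dye balance (none leaves overhead): dye in fresh feed = dye in product, i.e. 2060×0.316 = (1−0.412)·F1·0.540.
F1 = 650.96/(0.540×0.588) = 2050.1 kg/h.
Recycle F12 = 0.412×2050.1 = 844.66 kg/h.

844.7 kg/h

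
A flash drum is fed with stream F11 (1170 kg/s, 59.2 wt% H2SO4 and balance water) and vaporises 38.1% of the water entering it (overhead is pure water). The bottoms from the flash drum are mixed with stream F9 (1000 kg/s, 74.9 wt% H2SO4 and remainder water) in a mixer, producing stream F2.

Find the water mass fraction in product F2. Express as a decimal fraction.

Vapour removed = 0.381×0.408×1170 = 181.87 kg/s; concentrate = 988.13 kg/s.
water reaching the mixer = 295.49 (from concentrate) + 1000×0.251 = 546.49 kg/s.
Product flow = 988.13 + 1000 = 1988.1 kg/s; water fraction = 0.275.

0.275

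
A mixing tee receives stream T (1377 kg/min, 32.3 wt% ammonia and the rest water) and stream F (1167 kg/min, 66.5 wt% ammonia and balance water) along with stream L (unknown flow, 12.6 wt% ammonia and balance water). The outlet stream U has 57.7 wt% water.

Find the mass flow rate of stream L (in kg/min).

Let L be the unknown flow. Total out = 2544 + L.
water balance: 1323.2 + 0.874·L = 0.577·(2544 + L)
(0.874 − 0.577)·L = 0.577×2544 − 1323.2 = 144.71
L = 144.71 / 0.297 = 487.25 kg/min

487.3 kg/min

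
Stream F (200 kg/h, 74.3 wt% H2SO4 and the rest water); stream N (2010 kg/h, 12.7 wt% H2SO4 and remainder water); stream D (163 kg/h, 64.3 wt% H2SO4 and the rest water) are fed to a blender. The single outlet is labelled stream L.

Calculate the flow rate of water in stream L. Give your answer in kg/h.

water out = water in = 200×0.257 + 2010×0.873 + 163×0.357 = 1864.3 kg/h.

1864 kg/h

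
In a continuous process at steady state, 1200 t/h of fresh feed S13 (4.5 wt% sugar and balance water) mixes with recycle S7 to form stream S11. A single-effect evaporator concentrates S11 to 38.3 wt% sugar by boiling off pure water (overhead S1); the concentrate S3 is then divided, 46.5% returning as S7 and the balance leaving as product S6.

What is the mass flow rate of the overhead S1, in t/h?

Overall sugar balance (none leaves overhead): sugar in fresh feed = sugar in product, i.e. 1200×0.045 = (1−0.465)·S3·0.383.
S3 = 54/(0.383×0.535) = 263.54 t/h.
Recycle S7 = 0.465×263.54 = 122.54 t/h.
Combined feed S11 = 1200 + 122.54 = 1322.5 t/h.
Overhead S1 = S11 − S3 = 1322.5 − 263.54 = 1059 t/h.

1059 t/h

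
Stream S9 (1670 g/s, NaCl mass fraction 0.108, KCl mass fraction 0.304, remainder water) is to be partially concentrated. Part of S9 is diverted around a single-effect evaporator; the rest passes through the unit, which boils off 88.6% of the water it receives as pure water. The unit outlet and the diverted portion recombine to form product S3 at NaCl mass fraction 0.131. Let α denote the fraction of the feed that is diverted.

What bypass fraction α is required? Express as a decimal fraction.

All 1670×0.108 = 180.36 g/s of NaCl reaches S3, so S3 = 180.36/0.131 = 1376.8 g/s and vapour = 293.21 g/s.
The evaporator receives (1−α)·1670 of feed at 0.588 water and removes 0.886 of that water:
0.886×0.588×(1−α)×1670 = 293.21
(1−α) = 293.21/870.02 = 0.3370;  α = 0.6630.

0.663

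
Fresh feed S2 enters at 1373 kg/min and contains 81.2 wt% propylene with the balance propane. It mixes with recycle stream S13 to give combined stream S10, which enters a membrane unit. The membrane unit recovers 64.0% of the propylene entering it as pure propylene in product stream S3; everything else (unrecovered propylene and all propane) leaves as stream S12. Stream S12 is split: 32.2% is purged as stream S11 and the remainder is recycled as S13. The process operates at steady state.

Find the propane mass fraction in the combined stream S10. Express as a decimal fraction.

0.352

propane enters only via S2 and leaves only via the purge: 1373×0.188 = 0.322×(propane in S12), and the membrane unit passes all propane, so propane in S10 = propane in S12 = 801.63 kg/min.
propylene in S10: m_A = 1373×0.812 + (1−0.322)·(1−0.640)·m_A, so m_A = 1114.9/0.7559 = 1474.9 kg/min.
S10 = 1474.9 + 801.63 = 2276.5 kg/min.
propane fraction in S10 = 801.63/2276.5 = 0.352.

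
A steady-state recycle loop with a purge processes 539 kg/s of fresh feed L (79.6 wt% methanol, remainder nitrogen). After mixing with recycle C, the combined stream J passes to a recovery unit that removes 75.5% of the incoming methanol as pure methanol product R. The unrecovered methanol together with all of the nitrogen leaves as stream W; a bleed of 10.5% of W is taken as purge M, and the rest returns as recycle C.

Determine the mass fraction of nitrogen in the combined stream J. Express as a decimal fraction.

0.656

nitrogen enters only via L and leaves only via the purge: 539×0.204 = 0.105×(nitrogen in W), and the recovery unit passes all nitrogen, so nitrogen in J = nitrogen in W = 1047.2 kg/s.
methanol in J: m_A = 539×0.796 + (1−0.105)·(1−0.755)·m_A, so m_A = 429.04/0.7807 = 549.55 kg/s.
J = 549.55 + 1047.2 = 1596.7 kg/s.
nitrogen fraction in J = 1047.2/1596.7 = 0.656.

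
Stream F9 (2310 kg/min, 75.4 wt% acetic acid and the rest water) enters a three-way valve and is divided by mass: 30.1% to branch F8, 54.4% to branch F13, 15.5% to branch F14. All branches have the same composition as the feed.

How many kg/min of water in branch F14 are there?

Branch F14 total = 0.155×2310 = 358.05 kg/min.
water in F14 = 0.246×358.05 = 88.08 kg/min.

88.08 kg/min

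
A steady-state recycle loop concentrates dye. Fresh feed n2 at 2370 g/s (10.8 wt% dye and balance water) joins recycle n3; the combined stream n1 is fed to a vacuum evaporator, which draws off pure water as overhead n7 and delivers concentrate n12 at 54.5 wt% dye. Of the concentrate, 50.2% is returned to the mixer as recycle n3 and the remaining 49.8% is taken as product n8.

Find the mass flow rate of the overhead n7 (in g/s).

Overall dye balance (none leaves overhead): dye in fresh feed = dye in product, i.e. 2370×0.108 = (1−0.502)·n12·0.545.
n12 = 255.96/(0.545×0.498) = 943.08 g/s.
Recycle n3 = 0.502×943.08 = 473.42 g/s.
Combined feed n1 = 2370 + 473.42 = 2843.4 g/s.
Overhead n7 = n1 − n12 = 2843.4 − 943.08 = 1900.3 g/s.

1900 g/s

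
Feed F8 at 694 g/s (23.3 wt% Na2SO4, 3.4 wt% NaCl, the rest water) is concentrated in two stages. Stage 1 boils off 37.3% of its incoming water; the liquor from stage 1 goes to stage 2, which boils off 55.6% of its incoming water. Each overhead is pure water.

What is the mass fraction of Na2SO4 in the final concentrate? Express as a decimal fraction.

0.4946

water in feed = 694×0.733 = 508.7 g/s.
After stage 1: water left = (1−0.373)×508.7 = 318.96; stream total = 504.25 g/s.
After stage 2: water left = (1−0.556)×318.96 = 141.62; final concentrate = 326.91 g/s.
Na2SO4 fraction = 161.7/326.91 = 0.4946.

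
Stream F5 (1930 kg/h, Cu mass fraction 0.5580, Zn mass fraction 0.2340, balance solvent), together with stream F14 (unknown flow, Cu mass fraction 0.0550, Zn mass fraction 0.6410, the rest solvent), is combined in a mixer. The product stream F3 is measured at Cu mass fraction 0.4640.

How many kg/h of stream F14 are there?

443.6 kg/h

Let F14 be the unknown flow. Total out = 1930 + F14.
Cu balance: 1076.9 + 0.055·F14 = 0.464·(1930 + F14)
(0.055 − 0.464)·F14 = 0.464×1930 − 1076.9 = -181.42
F14 = -181.42 / -0.409 = 443.57 kg/h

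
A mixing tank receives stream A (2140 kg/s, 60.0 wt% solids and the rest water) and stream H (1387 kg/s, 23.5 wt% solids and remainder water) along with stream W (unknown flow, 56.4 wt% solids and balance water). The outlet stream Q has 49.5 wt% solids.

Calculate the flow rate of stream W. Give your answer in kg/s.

1970 kg/s

Let W be the unknown flow. Total out = 3527 + W.
solids balance: 1609.9 + 0.564·W = 0.495·(3527 + W)
(0.564 − 0.495)·W = 0.495×3527 − 1609.9 = 135.92
W = 135.92 / 0.069 = 1969.9 kg/s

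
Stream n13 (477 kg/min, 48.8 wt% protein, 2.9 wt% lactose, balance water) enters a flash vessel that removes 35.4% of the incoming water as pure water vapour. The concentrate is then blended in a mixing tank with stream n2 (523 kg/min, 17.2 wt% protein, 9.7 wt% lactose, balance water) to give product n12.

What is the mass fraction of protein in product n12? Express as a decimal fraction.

Vapour removed = 0.354×0.483×477 = 81.558 kg/min; concentrate = 395.44 kg/min.
protein reaching the mixer = 232.78 (from concentrate) + 523×0.172 = 322.73 kg/min.
Product flow = 395.44 + 523 = 918.44 kg/min; protein fraction = 0.351.

0.351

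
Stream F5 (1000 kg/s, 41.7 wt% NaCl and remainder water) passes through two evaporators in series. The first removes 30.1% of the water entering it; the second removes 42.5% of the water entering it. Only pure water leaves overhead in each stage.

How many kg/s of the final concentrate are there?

water in feed = 1000×0.583 = 583 kg/s.
After stage 1: water left = (1−0.301)×583 = 407.52; stream total = 824.52 kg/s.
After stage 2: water left = (1−0.425)×407.52 = 234.32; final concentrate = 651.32 kg/s.

651.3 kg/s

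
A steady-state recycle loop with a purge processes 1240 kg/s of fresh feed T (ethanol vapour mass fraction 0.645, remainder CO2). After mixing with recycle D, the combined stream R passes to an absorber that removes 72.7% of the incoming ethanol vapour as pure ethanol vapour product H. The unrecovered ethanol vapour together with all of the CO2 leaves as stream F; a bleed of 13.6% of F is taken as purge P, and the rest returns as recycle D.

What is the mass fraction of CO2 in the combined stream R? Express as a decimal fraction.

0.756

CO2 enters only via T and leaves only via the purge: 1240×0.355 = 0.136×(CO2 in F), and the absorber passes all CO2, so CO2 in R = CO2 in F = 3236.8 kg/s.
ethanol vapour in R: m_A = 1240×0.645 + (1−0.136)·(1−0.727)·m_A, so m_A = 799.8/0.7641 = 1046.7 kg/s.
R = 1046.7 + 3236.8 = 4283.4 kg/s.
CO2 fraction in R = 3236.8/4283.4 = 0.756.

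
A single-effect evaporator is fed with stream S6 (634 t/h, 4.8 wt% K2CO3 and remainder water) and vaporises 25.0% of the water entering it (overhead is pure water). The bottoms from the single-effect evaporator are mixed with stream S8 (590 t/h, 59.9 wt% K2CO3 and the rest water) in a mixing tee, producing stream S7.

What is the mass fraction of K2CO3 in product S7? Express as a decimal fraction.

0.358

Vapour removed = 0.250×0.952×634 = 150.89 t/h; concentrate = 483.11 t/h.
K2CO3 reaching the mixer = 30.432 (from concentrate) + 590×0.599 = 383.84 t/h.
Product flow = 483.11 + 590 = 1073.1 t/h; K2CO3 fraction = 0.358.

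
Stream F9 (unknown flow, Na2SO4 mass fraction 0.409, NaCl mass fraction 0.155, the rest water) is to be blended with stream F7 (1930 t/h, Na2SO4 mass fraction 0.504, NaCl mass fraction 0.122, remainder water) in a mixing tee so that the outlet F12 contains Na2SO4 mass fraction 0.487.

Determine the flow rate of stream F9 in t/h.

420.6 t/h

Let F9 be the unknown flow. Total out = 1930 + F9.
Na2SO4 balance: 972.72 + 0.409·F9 = 0.487·(1930 + F9)
(0.409 − 0.487)·F9 = 0.487×1930 − 972.72 = -32.81
F9 = -32.81 / -0.078 = 420.64 t/h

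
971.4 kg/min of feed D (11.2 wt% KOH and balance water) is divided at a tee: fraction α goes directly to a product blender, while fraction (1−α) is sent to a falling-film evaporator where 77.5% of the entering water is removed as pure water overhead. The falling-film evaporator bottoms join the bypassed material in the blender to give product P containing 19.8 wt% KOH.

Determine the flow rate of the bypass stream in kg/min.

358.3 kg/min

All 971.4×0.112 = 108.8 kg/min of KOH reaches P, so P = 108.8/0.198 = 549.48 kg/min and vapour = 421.92 kg/min.
The evaporator receives (1−α)·971.4 of feed at 0.888 water and removes 0.775 of that water:
0.775×0.888×(1−α)×971.4 = 421.92
(1−α) = 421.92/668.52 = 0.6311;  α = 0.3689.
Bypass flow = 0.3689×971.4 = 358.32 kg/min.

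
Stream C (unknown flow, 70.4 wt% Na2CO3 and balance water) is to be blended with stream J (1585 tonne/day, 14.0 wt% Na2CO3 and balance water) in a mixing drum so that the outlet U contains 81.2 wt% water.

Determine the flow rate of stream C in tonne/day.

Let C be the unknown flow. Total out = 1585 + C.
water balance: 1363.1 + 0.296·C = 0.812·(1585 + C)
(0.296 − 0.812)·C = 0.812×1585 − 1363.1 = -76.08
C = -76.08 / -0.516 = 147.44 tonne/day

147.4 tonne/day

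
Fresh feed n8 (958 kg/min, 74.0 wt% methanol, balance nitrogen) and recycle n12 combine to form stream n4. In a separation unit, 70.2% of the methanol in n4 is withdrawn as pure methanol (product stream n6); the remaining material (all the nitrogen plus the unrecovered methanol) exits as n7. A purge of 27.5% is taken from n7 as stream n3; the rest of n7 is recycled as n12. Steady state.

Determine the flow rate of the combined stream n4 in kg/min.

1810 kg/min

nitrogen enters only via n8 and leaves only via the purge: 958×0.260 = 0.275×(nitrogen in n7), and the separation unit passes all nitrogen, so nitrogen in n4 = nitrogen in n7 = 905.75 kg/min.
methanol in n4: m_A = 958×0.740 + (1−0.275)·(1−0.702)·m_A, so m_A = 708.92/0.7839 = 904.29 kg/min.
n4 = 904.29 + 905.75 = 1810 kg/min.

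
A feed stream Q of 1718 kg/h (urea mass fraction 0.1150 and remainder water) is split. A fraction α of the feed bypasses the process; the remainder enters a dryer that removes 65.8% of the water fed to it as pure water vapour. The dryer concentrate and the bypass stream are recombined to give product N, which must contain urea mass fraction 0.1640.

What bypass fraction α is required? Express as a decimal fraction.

All 1718×0.115 = 197.57 kg/h of urea reaches N, so N = 197.57/0.164 = 1204.7 kg/h and vapour = 513.3 kg/h.
The evaporator receives (1−α)·1718 of feed at 0.885 water and removes 0.658 of that water:
0.658×0.885×(1−α)×1718 = 513.3
(1−α) = 513.3/1000.4 = 0.5131;  α = 0.4869.

0.487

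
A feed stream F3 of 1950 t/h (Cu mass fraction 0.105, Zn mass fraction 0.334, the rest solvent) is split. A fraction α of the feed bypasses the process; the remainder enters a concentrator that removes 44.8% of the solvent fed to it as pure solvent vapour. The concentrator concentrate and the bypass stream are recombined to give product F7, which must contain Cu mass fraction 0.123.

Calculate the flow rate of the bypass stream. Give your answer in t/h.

814.6 t/h

All 1950×0.105 = 204.75 t/h of Cu reaches F7, so F7 = 204.75/0.123 = 1664.6 t/h and vapour = 285.37 t/h.
The evaporator receives (1−α)·1950 of feed at 0.561 solvent and removes 0.448 of that solvent:
0.448×0.561×(1−α)×1950 = 285.37
(1−α) = 285.37/490.09 = 0.5823;  α = 0.4177.
Bypass flow = 0.4177×1950 = 814.57 t/h.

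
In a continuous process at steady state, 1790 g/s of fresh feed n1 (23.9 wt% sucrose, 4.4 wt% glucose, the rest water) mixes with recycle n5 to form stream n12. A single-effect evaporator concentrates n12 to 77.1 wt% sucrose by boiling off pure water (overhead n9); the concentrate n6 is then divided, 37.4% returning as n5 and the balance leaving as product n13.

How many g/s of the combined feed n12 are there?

2122 g/s

Overall sucrose balance (none leaves overhead): sucrose in fresh feed = sucrose in product, i.e. 1790×0.239 = (1−0.374)·n6·0.771.
n6 = 427.81/(0.771×0.626) = 886.38 g/s.
Recycle n5 = 0.374×886.38 = 331.51 g/s.
Combined feed n12 = 1790 + 331.51 = 2121.5 g/s.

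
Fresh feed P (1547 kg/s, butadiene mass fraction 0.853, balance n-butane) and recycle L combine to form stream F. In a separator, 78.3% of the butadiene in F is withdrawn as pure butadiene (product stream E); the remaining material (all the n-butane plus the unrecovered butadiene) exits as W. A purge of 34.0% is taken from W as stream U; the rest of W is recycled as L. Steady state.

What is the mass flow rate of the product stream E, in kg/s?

1206 kg/s

butadiene in F: m_A = 1547×0.853 + (1−0.340)·(1−0.783)·m_A, so m_A = 1319.6/0.8568 = 1540.2 kg/s.
Product E = 0.783×1540.2 = 1206 kg/s.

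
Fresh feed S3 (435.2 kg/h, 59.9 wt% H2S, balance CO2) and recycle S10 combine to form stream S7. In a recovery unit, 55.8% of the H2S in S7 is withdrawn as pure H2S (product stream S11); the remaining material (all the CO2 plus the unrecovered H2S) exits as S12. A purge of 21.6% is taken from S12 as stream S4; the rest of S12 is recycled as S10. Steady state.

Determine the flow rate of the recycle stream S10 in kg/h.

771.7 kg/h

CO2 enters only via S3 and leaves only via the purge: 435.2×0.401 = 0.216×(CO2 in S12), and the recovery unit passes all CO2, so CO2 in S7 = CO2 in S12 = 807.94 kg/h.
H2S in S7: m_A = 435.2×0.599 + (1−0.216)·(1−0.558)·m_A, so m_A = 260.68/0.6535 = 398.92 kg/h.
S12 = (1−0.558)×398.92 + 807.94 = 984.26 kg/h.
Recycle S10 = (1−0.216)×984.26 = 771.66 kg/h.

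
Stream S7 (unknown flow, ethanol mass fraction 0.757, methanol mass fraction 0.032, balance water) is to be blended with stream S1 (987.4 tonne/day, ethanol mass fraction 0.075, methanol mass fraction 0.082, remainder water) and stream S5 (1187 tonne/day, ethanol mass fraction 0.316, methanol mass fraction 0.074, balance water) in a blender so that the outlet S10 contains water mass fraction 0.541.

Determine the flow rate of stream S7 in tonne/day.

Let S7 be the unknown flow. Total out = 2174.4 + S7.
water balance: 1556.4 + 0.211·S7 = 0.541·(2174.4 + S7)
(0.211 − 0.541)·S7 = 0.541×2174.4 − 1556.4 = -380.1
S7 = -380.1 / -0.330 = 1151.8 tonne/day

1152 tonne/day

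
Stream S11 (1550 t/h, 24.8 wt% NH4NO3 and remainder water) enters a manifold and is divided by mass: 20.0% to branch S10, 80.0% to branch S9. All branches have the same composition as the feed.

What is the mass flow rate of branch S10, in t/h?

Branch S10 flow = 0.200×1550 = 310 t/h.

310 t/h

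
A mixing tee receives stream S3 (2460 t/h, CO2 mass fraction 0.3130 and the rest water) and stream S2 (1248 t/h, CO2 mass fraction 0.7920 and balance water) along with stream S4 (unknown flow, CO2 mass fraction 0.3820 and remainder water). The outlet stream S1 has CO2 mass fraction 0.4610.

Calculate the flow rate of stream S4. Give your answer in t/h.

620.4 t/h

Let S4 be the unknown flow. Total out = 3708 + S4.
CO2 balance: 1758.4 + 0.382·S4 = 0.461·(3708 + S4)
(0.382 − 0.461)·S4 = 0.461×3708 − 1758.4 = -49.008
S4 = -49.008 / -0.079 = 620.35 t/h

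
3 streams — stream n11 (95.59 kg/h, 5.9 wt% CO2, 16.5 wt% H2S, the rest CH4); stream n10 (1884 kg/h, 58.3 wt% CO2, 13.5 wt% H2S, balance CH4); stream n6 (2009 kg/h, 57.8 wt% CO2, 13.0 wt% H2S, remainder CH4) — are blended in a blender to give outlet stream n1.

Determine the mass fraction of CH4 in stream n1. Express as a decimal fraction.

0.2989

Total flow out = 95.59 + 1884 + 2009 = 3988.6 kg/h.
CH4 in = 95.59×0.776 + 1884×0.282 + 2009×0.292 = 1192.1 kg/h.
CH4 mass fraction in n1 = 1192.1/3988.6 = 0.2989.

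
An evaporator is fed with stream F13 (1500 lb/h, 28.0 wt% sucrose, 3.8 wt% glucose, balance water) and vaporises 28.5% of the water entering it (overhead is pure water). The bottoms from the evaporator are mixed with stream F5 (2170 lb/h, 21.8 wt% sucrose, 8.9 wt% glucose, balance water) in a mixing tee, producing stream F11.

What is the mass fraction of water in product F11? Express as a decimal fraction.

Vapour removed = 0.285×0.682×1500 = 291.56 lb/h; concentrate = 1208.4 lb/h.
water reaching the mixer = 731.45 (from concentrate) + 2170×0.693 = 2235.3 lb/h.
Product flow = 1208.4 + 2170 = 3378.4 lb/h; water fraction = 0.662.

0.662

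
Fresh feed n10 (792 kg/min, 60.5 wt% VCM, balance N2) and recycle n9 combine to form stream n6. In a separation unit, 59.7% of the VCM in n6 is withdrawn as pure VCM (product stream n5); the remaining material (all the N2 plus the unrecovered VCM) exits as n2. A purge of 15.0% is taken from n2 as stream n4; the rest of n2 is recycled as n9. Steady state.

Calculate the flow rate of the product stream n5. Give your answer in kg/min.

VCM in n6: m_A = 792×0.605 + (1−0.150)·(1−0.597)·m_A, so m_A = 479.16/0.6574 = 728.82 kg/min.
Product n5 = 0.597×728.82 = 435.1 kg/min.

435.1 kg/min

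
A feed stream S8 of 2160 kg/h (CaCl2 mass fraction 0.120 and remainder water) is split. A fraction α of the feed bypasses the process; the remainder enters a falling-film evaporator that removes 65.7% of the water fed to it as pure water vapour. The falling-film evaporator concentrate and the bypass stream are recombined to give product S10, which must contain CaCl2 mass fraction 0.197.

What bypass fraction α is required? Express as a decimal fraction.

All 2160×0.120 = 259.2 kg/h of CaCl2 reaches S10, so S10 = 259.2/0.197 = 1315.7 kg/h and vapour = 844.26 kg/h.
The evaporator receives (1−α)·2160 of feed at 0.880 water and removes 0.657 of that water:
0.657×0.880×(1−α)×2160 = 844.26
(1−α) = 844.26/1248.8 = 0.6760;  α = 0.3240.

0.324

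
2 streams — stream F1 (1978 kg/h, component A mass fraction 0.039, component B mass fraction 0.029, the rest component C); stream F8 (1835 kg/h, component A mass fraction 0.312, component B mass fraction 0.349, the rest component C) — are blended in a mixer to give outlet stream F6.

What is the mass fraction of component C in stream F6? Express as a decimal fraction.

Total flow out = 1978 + 1835 = 3813 kg/h.
component C in = 1978×0.932 + 1835×0.339 = 2465.6 kg/h.
component C mass fraction in F6 = 2465.6/3813 = 0.647.

0.647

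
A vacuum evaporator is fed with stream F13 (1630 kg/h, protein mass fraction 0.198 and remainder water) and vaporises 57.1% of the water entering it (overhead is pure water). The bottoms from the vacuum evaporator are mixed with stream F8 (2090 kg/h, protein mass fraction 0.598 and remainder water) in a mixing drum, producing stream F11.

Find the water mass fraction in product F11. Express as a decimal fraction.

Vapour removed = 0.571×0.802×1630 = 746.45 kg/h; concentrate = 883.55 kg/h.
water reaching the mixer = 560.81 (from concentrate) + 2090×0.402 = 1401 kg/h.
Product flow = 883.55 + 2090 = 2973.6 kg/h; water fraction = 0.471.

0.471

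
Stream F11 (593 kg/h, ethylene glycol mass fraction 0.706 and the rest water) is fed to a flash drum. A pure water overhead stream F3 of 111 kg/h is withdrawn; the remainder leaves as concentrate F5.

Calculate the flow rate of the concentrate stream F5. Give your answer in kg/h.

Concentrate = 593 − 111 = 482 kg/h.

482 kg/h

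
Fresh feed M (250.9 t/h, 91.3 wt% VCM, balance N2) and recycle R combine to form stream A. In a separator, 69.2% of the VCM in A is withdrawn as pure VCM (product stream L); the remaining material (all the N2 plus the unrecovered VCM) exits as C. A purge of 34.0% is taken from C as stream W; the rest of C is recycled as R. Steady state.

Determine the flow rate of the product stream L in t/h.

199 t/h

VCM in A: m_A = 250.9×0.913 + (1−0.340)·(1−0.692)·m_A, so m_A = 229.07/0.7967 = 287.52 t/h.
Product L = 0.692×287.52 = 198.96 t/h.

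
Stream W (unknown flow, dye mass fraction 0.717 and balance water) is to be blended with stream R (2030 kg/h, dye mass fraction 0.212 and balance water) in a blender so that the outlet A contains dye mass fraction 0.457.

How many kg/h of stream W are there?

Let W be the unknown flow. Total out = 2030 + W.
dye balance: 430.36 + 0.717·W = 0.457·(2030 + W)
(0.717 − 0.457)·W = 0.457×2030 − 430.36 = 497.35
W = 497.35 / 0.260 = 1912.9 kg/h

1913 kg/h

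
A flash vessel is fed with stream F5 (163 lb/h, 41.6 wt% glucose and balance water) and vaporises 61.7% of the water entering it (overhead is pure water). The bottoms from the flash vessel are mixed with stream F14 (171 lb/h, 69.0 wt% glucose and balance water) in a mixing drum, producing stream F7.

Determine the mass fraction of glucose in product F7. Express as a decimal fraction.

Vapour removed = 0.617×0.584×163 = 58.733 lb/h; concentrate = 104.27 lb/h.
glucose reaching the mixer = 67.808 (from concentrate) + 171×0.690 = 185.8 lb/h.
Product flow = 104.27 + 171 = 275.27 lb/h; glucose fraction = 0.6750.

0.6750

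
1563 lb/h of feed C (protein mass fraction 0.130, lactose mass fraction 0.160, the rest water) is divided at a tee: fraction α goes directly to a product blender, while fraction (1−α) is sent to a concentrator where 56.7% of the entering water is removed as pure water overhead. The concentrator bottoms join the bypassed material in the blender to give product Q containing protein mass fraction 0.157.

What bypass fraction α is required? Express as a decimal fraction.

All 1563×0.130 = 203.19 lb/h of protein reaches Q, so Q = 203.19/0.157 = 1294.2 lb/h and vapour = 268.8 lb/h.
The evaporator receives (1−α)·1563 of feed at 0.710 water and removes 0.567 of that water:
0.567×0.710×(1−α)×1563 = 268.8
(1−α) = 268.8/629.22 = 0.4272;  α = 0.5728.

0.573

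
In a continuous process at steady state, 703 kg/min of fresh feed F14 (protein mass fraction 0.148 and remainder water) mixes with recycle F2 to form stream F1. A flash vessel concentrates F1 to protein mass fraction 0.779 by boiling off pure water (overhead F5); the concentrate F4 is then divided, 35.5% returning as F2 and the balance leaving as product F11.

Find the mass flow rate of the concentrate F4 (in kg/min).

207.1 kg/min

Overall protein balance (none leaves overhead): protein in fresh feed = protein in product, i.e. 703×0.148 = (1−0.355)·F4·0.779.
F4 = 104.04/(0.779×0.645) = 207.07 kg/min.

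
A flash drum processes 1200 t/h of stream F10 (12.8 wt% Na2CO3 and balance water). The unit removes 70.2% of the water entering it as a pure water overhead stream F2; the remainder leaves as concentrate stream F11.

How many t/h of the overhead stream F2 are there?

water entering = 1200×0.872 = 1046.4 t/h; overhead removed = 0.702×1046.4 = 734.57 t/h.

734.6 t/h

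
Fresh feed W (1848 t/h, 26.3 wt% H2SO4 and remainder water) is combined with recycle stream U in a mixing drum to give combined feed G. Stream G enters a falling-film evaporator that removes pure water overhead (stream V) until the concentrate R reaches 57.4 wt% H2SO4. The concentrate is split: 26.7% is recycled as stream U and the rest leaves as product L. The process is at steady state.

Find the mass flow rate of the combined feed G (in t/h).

2156 t/h

Overall H2SO4 balance (none leaves overhead): H2SO4 in fresh feed = H2SO4 in product, i.e. 1848×0.263 = (1−0.267)·R·0.574.
R = 486.02/(0.574×0.733) = 1155.2 t/h.
Recycle U = 0.267×1155.2 = 308.43 t/h.
Combined feed G = 1848 + 308.43 = 2156.4 t/h.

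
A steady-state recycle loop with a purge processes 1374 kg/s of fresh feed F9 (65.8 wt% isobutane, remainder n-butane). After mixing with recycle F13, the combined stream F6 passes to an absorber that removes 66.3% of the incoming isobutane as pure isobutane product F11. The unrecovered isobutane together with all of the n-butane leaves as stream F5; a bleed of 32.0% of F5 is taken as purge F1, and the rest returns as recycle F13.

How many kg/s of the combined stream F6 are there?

n-butane enters only via F9 and leaves only via the purge: 1374×0.342 = 0.320×(n-butane in F5), and the absorber passes all n-butane, so n-butane in F6 = n-butane in F5 = 1468.5 kg/s.
isobutane in F6: m_A = 1374×0.658 + (1−0.320)·(1−0.663)·m_A, so m_A = 904.09/0.7708 = 1172.9 kg/s.
F6 = 1172.9 + 1468.5 = 2641.3 kg/s.

2641 kg/s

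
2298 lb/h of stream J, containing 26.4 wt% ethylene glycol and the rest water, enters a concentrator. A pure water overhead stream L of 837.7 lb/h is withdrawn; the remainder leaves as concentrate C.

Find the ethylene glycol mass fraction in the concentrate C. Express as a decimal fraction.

0.4154

ethylene glycol is not removed: 2298×0.264 = 606.67 lb/h of ethylene glycol enters C.
Concentrate = 2298 − 837.7 = 1460.3 lb/h.
Mass fraction = 606.67/1460.3 = 0.4154.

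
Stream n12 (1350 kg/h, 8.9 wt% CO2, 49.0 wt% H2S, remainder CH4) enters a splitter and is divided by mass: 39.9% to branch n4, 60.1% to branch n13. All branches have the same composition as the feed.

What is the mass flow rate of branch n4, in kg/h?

538.6 kg/h

Branch n4 flow = 0.399×1350 = 538.65 kg/h.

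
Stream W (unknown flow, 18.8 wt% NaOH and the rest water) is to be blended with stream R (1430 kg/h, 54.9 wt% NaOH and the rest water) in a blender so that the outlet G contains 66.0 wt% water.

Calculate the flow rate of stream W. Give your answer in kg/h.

Let W be the unknown flow. Total out = 1430 + W.
water balance: 644.93 + 0.812·W = 0.660·(1430 + W)
(0.812 − 0.660)·W = 0.660×1430 − 644.93 = 298.87
W = 298.87 / 0.152 = 1966.2 kg/h

1966 kg/h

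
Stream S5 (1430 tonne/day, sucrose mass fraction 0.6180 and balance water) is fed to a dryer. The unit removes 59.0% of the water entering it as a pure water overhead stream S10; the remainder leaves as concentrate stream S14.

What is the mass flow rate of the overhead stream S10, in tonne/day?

322.3 tonne/day

water entering = 1430×0.382 = 546.26 tonne/day; overhead removed = 0.590×546.26 = 322.29 tonne/day.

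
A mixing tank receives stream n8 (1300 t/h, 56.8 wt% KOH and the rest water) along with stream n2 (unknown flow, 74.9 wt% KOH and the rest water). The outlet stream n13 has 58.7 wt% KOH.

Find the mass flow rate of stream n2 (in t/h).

152.5 t/h

Let n2 be the unknown flow. Total out = 1300 + n2.
KOH balance: 738.4 + 0.749·n2 = 0.587·(1300 + n2)
(0.749 − 0.587)·n2 = 0.587×1300 − 738.4 = 24.7
n2 = 24.7 / 0.162 = 152.47 t/h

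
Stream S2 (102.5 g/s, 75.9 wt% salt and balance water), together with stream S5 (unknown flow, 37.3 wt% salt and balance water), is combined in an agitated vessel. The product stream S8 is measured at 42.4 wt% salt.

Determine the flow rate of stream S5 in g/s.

Let S5 be the unknown flow. Total out = 102.5 + S5.
salt balance: 77.797 + 0.373·S5 = 0.424·(102.5 + S5)
(0.373 − 0.424)·S5 = 0.424×102.5 − 77.797 = -34.337
S5 = -34.337 / -0.051 = 673.28 g/s

673.3 g/s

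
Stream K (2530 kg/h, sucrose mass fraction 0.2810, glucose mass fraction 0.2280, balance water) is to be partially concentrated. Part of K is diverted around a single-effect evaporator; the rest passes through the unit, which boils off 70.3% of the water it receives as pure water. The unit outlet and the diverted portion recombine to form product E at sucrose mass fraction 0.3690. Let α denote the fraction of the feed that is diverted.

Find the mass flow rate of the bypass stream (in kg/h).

All 2530×0.281 = 710.93 kg/h of sucrose reaches E, so E = 710.93/0.369 = 1926.6 kg/h and vapour = 603.36 kg/h.
The evaporator receives (1−α)·2530 of feed at 0.491 water and removes 0.703 of that water:
0.703×0.491×(1−α)×2530 = 603.36
(1−α) = 603.36/873.29 = 0.6909;  α = 0.3091.
Bypass flow = 0.3091×2530 = 782.01 kg/h.

782 kg/h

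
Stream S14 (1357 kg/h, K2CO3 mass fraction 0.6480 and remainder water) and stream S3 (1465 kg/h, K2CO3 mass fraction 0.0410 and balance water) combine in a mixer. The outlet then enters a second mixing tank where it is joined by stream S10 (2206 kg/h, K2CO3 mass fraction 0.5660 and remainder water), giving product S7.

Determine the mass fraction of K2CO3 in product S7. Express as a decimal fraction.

0.4352

Overall, product flow = 5028 kg/h.
K2CO3 in = 1357×0.648 + 1465×0.041 + 2206×0.566 = 2188 kg/h.
K2CO3 fraction in S7 = 0.4352.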